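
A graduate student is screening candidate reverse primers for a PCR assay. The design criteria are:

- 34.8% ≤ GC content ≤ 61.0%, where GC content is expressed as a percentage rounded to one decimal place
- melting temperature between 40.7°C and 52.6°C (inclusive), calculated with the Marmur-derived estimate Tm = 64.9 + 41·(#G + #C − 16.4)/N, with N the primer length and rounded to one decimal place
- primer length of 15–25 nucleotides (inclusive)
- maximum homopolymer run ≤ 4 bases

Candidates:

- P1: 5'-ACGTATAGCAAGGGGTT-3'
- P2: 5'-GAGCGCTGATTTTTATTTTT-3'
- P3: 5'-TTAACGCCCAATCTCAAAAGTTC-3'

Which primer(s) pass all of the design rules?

P1 and P3.

P1 (17 nt, A=5 T=4 G=6 C=2): GC 8/17 = 47.1% ✓; Tm = 64.9 + 41·(8 − 16.4)/17 = 44.6°C ✓; length 17 ✓; longest run = 4 ✓ — passes.
P2 (20 nt, A=3 T=11 G=4 C=2): GC 6/20 = 30.0%, outside 34.8–61.0% ✗; Tm = 64.9 + 41·(6 − 16.4)/20 = 43.6°C ✓; length 20 ✓; longest run = 5, exceeds 4 ✗ — fails.
P3 (23 nt, A=8 T=6 G=2 C=7): GC 9/23 = 39.1% ✓; Tm = 64.9 + 41·(9 − 16.4)/23 = 51.7°C ✓; length 23 ✓; longest run = 4 ✓ — passes.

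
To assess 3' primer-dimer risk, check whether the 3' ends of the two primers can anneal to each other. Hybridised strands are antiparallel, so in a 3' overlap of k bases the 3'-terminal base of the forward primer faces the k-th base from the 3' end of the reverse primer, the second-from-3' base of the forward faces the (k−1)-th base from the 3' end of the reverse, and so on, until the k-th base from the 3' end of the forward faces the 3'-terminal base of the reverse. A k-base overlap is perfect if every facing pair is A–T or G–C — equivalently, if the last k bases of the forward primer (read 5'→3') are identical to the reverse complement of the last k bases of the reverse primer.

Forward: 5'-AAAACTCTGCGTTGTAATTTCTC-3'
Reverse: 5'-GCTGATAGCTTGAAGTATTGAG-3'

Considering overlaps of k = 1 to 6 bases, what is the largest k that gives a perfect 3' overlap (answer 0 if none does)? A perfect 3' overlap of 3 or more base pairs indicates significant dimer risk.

Longest perfect overlap: 3 complementary base pairs; significant dimer risk (threshold 3).

Last 6 bases (5'→3') — forward …TTTCTC, reverse …ATTGAG.
Reverse complement of the reverse primer's last 6 bases: CTCAAT; its first k bases are the reverse complement of the reverse primer's last k bases, so a perfect k-base overlap needs the forward primer's last k bases to equal them.
Comparing (forward last k vs required): k=1: C vs C ✓; k=2: TC vs CT ✗; k=3: CTC vs CTC ✓; k=4: TCTC vs CTCA ✗; k=5: TTCTC vs CTCAA ✗; k=6: TTTCTC vs CTCAAT ✗.
Perfect overlaps at k = 1, 3; the largest is 3.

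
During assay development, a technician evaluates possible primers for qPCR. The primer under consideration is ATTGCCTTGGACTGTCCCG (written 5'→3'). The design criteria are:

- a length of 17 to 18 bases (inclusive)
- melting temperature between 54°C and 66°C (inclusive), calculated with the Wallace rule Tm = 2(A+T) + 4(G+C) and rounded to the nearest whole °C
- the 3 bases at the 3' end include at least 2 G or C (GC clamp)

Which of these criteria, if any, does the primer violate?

Base counts: A=2, T=6, G=5, C=6 (length 19).
length: length 19, outside 17–18 ✗
Tm: Tm = 2·8 + 4·11 = 60°C ✓
GC clamp: 3' end CCG has 3 G/C ✓

Fails: length.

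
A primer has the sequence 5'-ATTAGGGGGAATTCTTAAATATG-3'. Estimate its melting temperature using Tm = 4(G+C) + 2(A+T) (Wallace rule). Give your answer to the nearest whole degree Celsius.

60°C

Base counts: A=8, T=8, G=6, C=1 (length 23).
Tm = 2·(8+8) + 4·(6+1) = 2·16 + 4·7 = 32 + 28 = 60°C.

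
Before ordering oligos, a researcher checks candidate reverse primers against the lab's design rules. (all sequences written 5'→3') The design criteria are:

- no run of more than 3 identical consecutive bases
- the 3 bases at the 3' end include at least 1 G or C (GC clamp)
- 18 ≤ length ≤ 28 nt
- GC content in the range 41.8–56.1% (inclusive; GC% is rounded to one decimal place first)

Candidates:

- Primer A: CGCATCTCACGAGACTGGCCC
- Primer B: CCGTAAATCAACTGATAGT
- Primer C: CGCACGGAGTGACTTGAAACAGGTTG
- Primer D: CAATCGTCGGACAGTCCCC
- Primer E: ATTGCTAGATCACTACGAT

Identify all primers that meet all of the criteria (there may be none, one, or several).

Primer C only.

Primer A (21 nt, A=4 T=3 G=5 C=9): longest run = 3 ✓; 3' end CCC has 3 G/C ✓; length 21 ✓; GC 14/21 = 66.7%, outside 41.8–56.1% ✗ — fails.
Primer B (19 nt, A=7 T=5 G=3 C=4): longest run = 3 ✓; 3' end AGT has 1 G/C ✓; length 19 ✓; GC 7/19 = 36.8%, outside 41.8–56.1% ✗ — fails.
Primer C (26 nt, A=7 T=5 G=9 C=5): longest run = 3 ✓; 3' end TTG has 1 G/C ✓; length 26 ✓; GC 14/26 = 53.8% ✓ — passes.
Primer D (19 nt, A=4 T=3 G=4 C=8): longest run = 4, exceeds 3 ✗; 3' end CCC has 3 G/C ✓; length 19 ✓; GC 12/19 = 63.2%, outside 41.8–56.1% ✗ — fails.
Primer E (19 nt, A=6 T=6 G=3 C=4): longest run = 2 ✓; 3' end GAT has 1 G/C ✓; length 19 ✓; GC 7/19 = 36.8%, outside 41.8–56.1% ✗ — fails.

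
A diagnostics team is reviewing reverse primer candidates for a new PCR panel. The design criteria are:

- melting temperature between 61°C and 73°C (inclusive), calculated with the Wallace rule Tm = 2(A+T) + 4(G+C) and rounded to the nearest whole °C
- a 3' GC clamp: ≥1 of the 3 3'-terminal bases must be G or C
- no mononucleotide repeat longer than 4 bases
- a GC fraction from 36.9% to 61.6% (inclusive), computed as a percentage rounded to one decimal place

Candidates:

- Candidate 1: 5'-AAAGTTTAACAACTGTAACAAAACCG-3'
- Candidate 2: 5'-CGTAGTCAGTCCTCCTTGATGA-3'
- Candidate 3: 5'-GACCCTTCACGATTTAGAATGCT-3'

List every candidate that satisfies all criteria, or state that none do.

Candidate 2 and Candidate 3.

Candidate 1 (26 nt, A=13 T=5 G=3 C=5): Tm = 2·18 + 4·8 = 68°C ✓; 3' end CCG has 3 G/C ✓; longest run = 4 ✓; GC 8/26 = 30.8%, outside 36.9–61.6% ✗ — fails.
Candidate 2 (22 nt, A=4 T=7 G=5 C=6): Tm = 2·11 + 4·11 = 66°C ✓; 3' end TGA has 1 G/C ✓; longest run = 2 ✓; GC 11/22 = 50.0% ✓ — passes.
Candidate 3 (23 nt, A=6 T=7 G=4 C=6): Tm = 2·13 + 4·10 = 66°C ✓; 3' end GCT has 2 G/C ✓; longest run = 3 ✓; GC 10/23 = 43.5% ✓ — passes.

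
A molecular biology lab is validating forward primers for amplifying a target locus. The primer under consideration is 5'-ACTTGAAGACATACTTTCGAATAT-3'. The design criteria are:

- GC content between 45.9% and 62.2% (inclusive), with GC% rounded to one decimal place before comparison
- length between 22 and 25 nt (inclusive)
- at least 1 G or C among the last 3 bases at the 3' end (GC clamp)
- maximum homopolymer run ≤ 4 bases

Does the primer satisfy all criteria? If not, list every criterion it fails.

Base counts: A=9, T=8, G=3, C=4 (length 24).
GC content: GC 7/24 = 29.2%, outside 45.9–62.2% ✗
length: length 24 ✓
GC clamp: 3' end TAT has 0 G/C, need ≥1 ✗
homopolymer run: longest run = 3 ✓

Fails: GC content, GC clamp.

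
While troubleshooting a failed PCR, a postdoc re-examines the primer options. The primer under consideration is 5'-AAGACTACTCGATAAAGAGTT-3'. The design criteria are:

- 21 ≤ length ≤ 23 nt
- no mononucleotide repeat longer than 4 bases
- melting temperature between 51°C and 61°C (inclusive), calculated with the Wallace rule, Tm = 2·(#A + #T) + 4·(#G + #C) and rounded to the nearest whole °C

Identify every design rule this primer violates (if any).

Base counts: A=9, T=5, G=4, C=3 (length 21).
length: length 21 ✓
homopolymer run: longest run = 3 ✓
Tm: Tm = 2·14 + 4·7 = 56°C ✓

Meets all criteria.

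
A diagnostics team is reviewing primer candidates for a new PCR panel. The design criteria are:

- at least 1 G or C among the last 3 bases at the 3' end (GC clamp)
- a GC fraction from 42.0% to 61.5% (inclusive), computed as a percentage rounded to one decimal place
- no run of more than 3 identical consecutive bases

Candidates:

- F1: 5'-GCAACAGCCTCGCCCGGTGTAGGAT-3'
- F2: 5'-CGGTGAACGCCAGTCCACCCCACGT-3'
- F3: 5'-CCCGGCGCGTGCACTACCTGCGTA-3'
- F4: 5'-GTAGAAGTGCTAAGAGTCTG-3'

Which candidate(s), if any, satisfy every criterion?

F1 (25 nt, A=5 T=4 G=8 C=8): 3' end GAT has 1 G/C ✓; GC 16/25 = 64.0%, outside 42.0–61.5% ✗; longest run = 3 ✓ — fails.
F2 (25 nt, A=5 T=3 G=6 C=11): 3' end CGT has 2 G/C ✓; GC 17/25 = 68.0%, outside 42.0–61.5% ✗; longest run = 4, exceeds 3 ✗ — fails.
F3 (24 nt, A=3 T=4 G=7 C=10): 3' end GTA has 1 G/C ✓; GC 17/24 = 70.8%, outside 42.0–61.5% ✗; longest run = 3 ✓ — fails.
F4 (20 nt, A=6 T=5 G=7 C=2): 3' end CTG has 2 G/C ✓; GC 9/20 = 45.0% ✓; longest run = 2 ✓ — passes.

F4 only.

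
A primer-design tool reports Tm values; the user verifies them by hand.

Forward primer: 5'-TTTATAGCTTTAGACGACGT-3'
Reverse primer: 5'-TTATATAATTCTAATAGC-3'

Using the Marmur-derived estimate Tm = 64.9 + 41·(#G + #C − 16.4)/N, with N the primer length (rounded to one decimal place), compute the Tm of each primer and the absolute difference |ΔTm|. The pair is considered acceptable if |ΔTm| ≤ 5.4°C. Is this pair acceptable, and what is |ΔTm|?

Forward: G+C = 7, N = 20 → Tm = 64.9 + 41·(7 − 16.4)/20 = 45.6°C.
Reverse: G+C = 3, N = 18 → Tm = 64.9 + 41·(3 − 16.4)/18 = 34.4°C.
|ΔTm| = |45.6 − 34.4| = 11.2°C, > 5.4°C.

|ΔTm| = 11.2°C; the pair is not acceptable.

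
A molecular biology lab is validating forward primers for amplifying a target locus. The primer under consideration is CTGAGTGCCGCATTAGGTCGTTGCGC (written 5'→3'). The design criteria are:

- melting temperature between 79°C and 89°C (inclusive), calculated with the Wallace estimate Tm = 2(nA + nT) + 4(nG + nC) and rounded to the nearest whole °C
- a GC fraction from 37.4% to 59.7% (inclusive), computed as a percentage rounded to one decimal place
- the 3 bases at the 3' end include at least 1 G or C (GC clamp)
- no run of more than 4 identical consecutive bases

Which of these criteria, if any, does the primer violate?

Fails: GC content.

Base counts: A=3, T=7, G=9, C=7 (length 26).
Tm: Tm = 2·10 + 4·16 = 84°C ✓
GC content: GC 16/26 = 61.5%, outside 37.4–59.7% ✗
GC clamp: 3' end CGC has 3 G/C ✓
homopolymer run: longest run = 2 ✓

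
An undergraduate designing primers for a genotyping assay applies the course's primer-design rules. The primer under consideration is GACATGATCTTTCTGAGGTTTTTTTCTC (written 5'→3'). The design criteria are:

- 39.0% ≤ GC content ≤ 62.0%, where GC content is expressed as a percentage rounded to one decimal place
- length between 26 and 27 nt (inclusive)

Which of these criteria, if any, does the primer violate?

Fails: GC content, length.

Base counts: A=4, T=14, G=5, C=5 (length 28).
GC content: GC 10/28 = 35.7%, outside 39.0–62.0% ✗
length: length 28, outside 26–27 ✗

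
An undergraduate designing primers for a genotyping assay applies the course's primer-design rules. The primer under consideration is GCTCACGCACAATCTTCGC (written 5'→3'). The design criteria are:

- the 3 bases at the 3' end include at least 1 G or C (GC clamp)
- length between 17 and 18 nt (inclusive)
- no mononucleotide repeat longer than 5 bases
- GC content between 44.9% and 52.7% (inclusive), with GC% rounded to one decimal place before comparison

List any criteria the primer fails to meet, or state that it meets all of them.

Base counts: A=4, T=4, G=3, C=8 (length 19).
GC clamp: 3' end CGC has 3 G/C ✓
length: length 19, outside 17–18 ✗
homopolymer run: longest run = 2 ✓
GC content: GC 11/19 = 57.9%, outside 44.9–52.7% ✗

Fails: length, GC content.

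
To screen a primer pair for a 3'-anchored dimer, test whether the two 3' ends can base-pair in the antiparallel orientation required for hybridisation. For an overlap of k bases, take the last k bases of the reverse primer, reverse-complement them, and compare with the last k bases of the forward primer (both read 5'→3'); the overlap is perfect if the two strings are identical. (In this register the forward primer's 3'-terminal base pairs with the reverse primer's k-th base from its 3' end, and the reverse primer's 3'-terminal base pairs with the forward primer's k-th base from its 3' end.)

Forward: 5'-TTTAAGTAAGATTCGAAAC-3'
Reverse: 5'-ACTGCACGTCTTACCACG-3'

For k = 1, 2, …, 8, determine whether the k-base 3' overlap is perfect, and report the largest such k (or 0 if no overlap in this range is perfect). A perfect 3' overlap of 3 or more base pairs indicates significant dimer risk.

Longest perfect overlap: 1 complementary base pair; below the dimer-risk threshold (threshold 3).

Last 8 bases (5'→3') — forward …TTCGAAAC, reverse …TTACCACG.
Reverse complement of the reverse primer's last 8 bases: CGTGGTAA; its first k bases are the reverse complement of the reverse primer's last k bases, so a perfect k-base overlap needs the forward primer's last k bases to equal them.
Comparing (forward last k vs required): k=1: C vs C ✓; k=2: AC vs CG ✗; k=3: AAC vs CGT ✗; k=4: AAAC vs CGTG ✗; k=5: GAAAC vs CGTGG ✗; k=6: CGAAAC vs CGTGGT ✗; k=7: TCGAAAC vs CGTGGTA ✗; k=8: TTCGAAAC vs CGTGGTAA ✗.
Only k = 1 is perfect, so the longest perfect 3' overlap is 1.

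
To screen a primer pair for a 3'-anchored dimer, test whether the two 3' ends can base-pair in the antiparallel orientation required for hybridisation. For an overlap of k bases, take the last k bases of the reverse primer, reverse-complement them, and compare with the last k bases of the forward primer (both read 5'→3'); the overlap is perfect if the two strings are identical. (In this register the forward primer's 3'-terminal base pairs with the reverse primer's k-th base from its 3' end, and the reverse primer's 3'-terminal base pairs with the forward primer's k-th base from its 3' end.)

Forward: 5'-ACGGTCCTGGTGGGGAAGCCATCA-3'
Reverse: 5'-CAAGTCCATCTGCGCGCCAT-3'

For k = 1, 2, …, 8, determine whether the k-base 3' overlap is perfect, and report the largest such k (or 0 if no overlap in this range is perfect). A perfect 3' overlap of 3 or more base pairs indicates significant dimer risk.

Last 8 bases (5'→3') — forward …AGCCATCA, reverse …CGCGCCAT.
Reverse complement of the reverse primer's last 8 bases: ATGGCGCG; its first k bases are the reverse complement of the reverse primer's last k bases, so a perfect k-base overlap needs the forward primer's last k bases to equal them.
Comparing (forward last k vs required): k=1: A vs A ✓; k=2: CA vs AT ✗; k=3: TCA vs ATG ✗; k=4: ATCA vs ATGG ✗; k=5: CATCA vs ATGGC ✗; k=6: CCATCA vs ATGGCG ✗; k=7: GCCATCA vs ATGGCGC ✗; k=8: AGCCATCA vs ATGGCGCG ✗.
Only k = 1 is perfect, so the longest perfect 3' overlap is 1.

Longest perfect overlap: 1 complementary base pair; below the dimer-risk threshold (threshold 3).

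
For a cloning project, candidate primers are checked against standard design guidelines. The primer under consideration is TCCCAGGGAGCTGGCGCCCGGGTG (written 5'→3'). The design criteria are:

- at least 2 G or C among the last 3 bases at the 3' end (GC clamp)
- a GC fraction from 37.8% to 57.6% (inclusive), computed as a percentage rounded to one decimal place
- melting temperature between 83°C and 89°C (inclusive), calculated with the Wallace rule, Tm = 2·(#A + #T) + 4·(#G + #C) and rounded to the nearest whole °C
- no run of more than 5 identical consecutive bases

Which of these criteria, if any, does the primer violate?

Fails: GC content.

Base counts: A=2, T=3, G=11, C=8 (length 24).
GC clamp: 3' end GTG has 2 G/C ✓
GC content: GC 19/24 = 79.2%, outside 37.8–57.6% ✗
Tm: Tm = 2·5 + 4·19 = 86°C ✓
homopolymer run: longest run = 3 ✓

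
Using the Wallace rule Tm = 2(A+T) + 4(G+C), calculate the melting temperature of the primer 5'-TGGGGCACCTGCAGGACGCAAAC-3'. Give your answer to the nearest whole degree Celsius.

Base counts: A=6, T=2, G=8, C=7 (length 23).
Tm = 2·(6+2) + 4·(8+7) = 2·8 + 4·15 = 16 + 60 = 76°C.

76°C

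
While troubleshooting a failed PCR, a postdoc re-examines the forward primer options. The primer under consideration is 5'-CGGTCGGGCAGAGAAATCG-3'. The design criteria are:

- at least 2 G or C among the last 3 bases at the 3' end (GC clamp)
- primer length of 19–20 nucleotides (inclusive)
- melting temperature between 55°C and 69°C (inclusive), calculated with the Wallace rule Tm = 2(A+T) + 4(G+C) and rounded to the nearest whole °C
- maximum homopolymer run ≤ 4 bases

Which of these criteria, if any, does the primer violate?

Meets all criteria.

Base counts: A=5, T=2, G=8, C=4 (length 19).
GC clamp: 3' end TCG has 2 G/C ✓
length: length 19 ✓
Tm: Tm = 2·7 + 4·12 = 62°C ✓
homopolymer run: longest run = 3 ✓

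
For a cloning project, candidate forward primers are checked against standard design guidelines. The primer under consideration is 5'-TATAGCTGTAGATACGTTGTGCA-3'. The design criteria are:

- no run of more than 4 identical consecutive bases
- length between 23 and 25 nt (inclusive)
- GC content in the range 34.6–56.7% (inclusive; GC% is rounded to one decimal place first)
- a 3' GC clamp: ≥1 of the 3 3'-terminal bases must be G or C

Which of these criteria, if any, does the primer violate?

Base counts: A=6, T=8, G=6, C=3 (length 23).
homopolymer run: longest run = 2 ✓
length: length 23 ✓
GC content: GC 9/23 = 39.1% ✓
GC clamp: 3' end GCA has 2 G/C ✓

Meets all criteria.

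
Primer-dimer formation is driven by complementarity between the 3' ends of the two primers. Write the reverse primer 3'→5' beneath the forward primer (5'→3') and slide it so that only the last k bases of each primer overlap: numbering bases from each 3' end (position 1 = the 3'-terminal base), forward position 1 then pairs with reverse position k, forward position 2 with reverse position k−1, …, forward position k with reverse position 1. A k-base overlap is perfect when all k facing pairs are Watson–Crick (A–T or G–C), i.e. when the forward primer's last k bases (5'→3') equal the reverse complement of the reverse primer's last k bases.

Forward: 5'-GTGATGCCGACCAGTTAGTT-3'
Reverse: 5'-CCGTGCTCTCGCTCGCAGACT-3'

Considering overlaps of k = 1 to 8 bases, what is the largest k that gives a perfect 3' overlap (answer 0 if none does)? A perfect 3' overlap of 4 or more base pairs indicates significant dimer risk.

Last 8 bases (5'→3') — forward …AGTTAGTT, reverse …CGCAGACT.
Reverse complement of the reverse primer's last 8 bases: AGTCTGCG; its first k bases are the reverse complement of the reverse primer's last k bases, so a perfect k-base overlap needs the forward primer's last k bases to equal them.
Comparing (forward last k vs required): k=1: T vs A ✗; k=2: TT vs AG ✗; k=3: GTT vs AGT ✗; k=4: AGTT vs AGTC ✗; k=5: TAGTT vs AGTCT ✗; k=6: TTAGTT vs AGTCTG ✗; k=7: GTTAGTT vs AGTCTGC ✗; k=8: AGTTAGTT vs AGTCTGCG ✗.
No overlap length from 1 to 8 is perfect, so the longest perfect 3' overlap is 0.

Longest perfect overlap: 0 complementary base pairs; below the dimer-risk threshold (threshold 4).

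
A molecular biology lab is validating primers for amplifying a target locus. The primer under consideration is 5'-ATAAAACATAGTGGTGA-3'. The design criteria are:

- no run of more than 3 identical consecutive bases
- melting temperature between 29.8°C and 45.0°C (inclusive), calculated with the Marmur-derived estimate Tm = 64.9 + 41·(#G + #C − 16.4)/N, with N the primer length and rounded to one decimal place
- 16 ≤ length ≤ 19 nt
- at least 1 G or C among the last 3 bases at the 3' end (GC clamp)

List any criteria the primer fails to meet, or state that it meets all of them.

Fails: homopolymer run.

Base counts: A=8, T=4, G=4, C=1 (length 17).
homopolymer run: longest run = 4, exceeds 3 ✗
Tm: Tm = 64.9 + 41·(5 − 16.4)/17 = 37.4°C ✓
length: length 17 ✓
GC clamp: 3' end TGA has 1 G/C ✓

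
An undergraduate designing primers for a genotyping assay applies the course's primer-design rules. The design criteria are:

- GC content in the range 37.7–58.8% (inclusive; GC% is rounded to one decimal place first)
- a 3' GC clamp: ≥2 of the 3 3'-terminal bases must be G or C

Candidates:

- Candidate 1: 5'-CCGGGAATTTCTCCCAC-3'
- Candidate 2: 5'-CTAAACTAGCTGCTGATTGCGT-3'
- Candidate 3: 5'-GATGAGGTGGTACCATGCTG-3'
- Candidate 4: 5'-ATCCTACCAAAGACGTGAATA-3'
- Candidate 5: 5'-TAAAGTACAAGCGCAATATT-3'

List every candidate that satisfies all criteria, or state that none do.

Candidate 1, Candidate 2 and Candidate 3.

Candidate 1 (17 nt, A=3 T=4 G=3 C=7): GC 10/17 = 58.8% ✓; 3' end CAC has 2 G/C ✓ — passes.
Candidate 2 (22 nt, A=5 T=7 G=5 C=5): GC 10/22 = 45.5% ✓; 3' end CGT has 2 G/C ✓ — passes.
Candidate 3 (20 nt, A=4 T=5 G=8 C=3): GC 11/20 = 55.0% ✓; 3' end CTG has 2 G/C ✓ — passes.
Candidate 4 (21 nt, A=9 T=4 G=3 C=5): GC 8/21 = 38.1% ✓; 3' end ATA has 0 G/C, need ≥2 ✗ — fails.
Candidate 5 (20 nt, A=9 T=5 G=3 C=3): GC 6/20 = 30.0%, outside 37.7–58.8% ✗; 3' end ATT has 0 G/C, need ≥2 ✗ — fails.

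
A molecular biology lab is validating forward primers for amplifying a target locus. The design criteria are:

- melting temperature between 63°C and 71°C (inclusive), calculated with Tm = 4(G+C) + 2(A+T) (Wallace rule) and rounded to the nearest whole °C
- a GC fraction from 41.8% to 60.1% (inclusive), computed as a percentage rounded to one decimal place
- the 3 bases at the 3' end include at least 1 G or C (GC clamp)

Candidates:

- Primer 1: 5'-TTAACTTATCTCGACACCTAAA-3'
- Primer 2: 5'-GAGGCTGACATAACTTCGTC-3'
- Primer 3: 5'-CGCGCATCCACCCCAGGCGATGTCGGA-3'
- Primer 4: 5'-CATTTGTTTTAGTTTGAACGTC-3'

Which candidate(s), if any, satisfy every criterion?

None of the candidates satisfy all criteria.

Primer 1 (22 nt, A=8 T=7 G=1 C=6): Tm = 2·15 + 4·7 = 58°C, outside 63–71°C ✗; GC 7/22 = 31.8%, outside 41.8–60.1% ✗; 3' end AAA has 0 G/C, need ≥1 ✗ — fails.
Primer 2 (20 nt, A=5 T=5 G=5 C=5): Tm = 2·10 + 4·10 = 60°C, outside 63–71°C ✗; GC 10/20 = 50.0% ✓; 3' end GTC has 2 G/C ✓ — fails.
Primer 3 (27 nt, A=5 T=3 G=8 C=11): Tm = 2·8 + 4·19 = 92°C, outside 63–71°C ✗; GC 19/27 = 70.4%, outside 41.8–60.1% ✗; 3' end GGA has 2 G/C ✓ — fails.
Primer 4 (22 nt, A=4 T=11 G=4 C=3): Tm = 2·15 + 4·7 = 58°C, outside 63–71°C ✗; GC 7/22 = 31.8%, outside 41.8–60.1% ✗; 3' end GTC has 2 G/C ✓ — fails.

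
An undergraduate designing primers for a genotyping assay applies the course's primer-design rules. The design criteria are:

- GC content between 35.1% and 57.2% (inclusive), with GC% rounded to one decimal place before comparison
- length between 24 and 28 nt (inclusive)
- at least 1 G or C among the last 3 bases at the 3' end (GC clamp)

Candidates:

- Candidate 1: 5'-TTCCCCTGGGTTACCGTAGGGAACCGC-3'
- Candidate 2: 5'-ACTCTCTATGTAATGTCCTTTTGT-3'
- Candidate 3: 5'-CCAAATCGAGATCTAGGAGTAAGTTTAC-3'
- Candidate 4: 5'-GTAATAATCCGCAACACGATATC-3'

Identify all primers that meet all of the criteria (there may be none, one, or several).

Candidate 1 (27 nt, A=4 T=6 G=8 C=9): GC 17/27 = 63.0%, outside 35.1–57.2% ✗; length 27 ✓; 3' end CGC has 3 G/C ✓ — fails.
Candidate 2 (24 nt, A=4 T=12 G=3 C=5): GC 8/24 = 33.3%, outside 35.1–57.2% ✗; length 24 ✓; 3' end TGT has 1 G/C ✓ — fails.
Candidate 3 (28 nt, A=10 T=7 G=6 C=5): GC 11/28 = 39.3% ✓; length 28 ✓; 3' end TAC has 1 G/C ✓ — passes.
Candidate 4 (23 nt, A=9 T=5 G=3 C=6): GC 9/23 = 39.1% ✓; length 23, outside 24–28 ✗; 3' end ATC has 1 G/C ✓ — fails.

Candidate 3 only.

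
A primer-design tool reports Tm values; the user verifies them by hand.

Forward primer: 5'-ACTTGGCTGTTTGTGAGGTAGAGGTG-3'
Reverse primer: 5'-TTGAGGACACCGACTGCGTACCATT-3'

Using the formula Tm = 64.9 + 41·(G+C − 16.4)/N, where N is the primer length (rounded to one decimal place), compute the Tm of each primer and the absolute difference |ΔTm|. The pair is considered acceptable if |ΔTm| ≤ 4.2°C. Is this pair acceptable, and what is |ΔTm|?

Forward: G+C = 13, N = 26 → Tm = 64.9 + 41·(13 − 16.4)/26 = 59.5°C.
Reverse: G+C = 13, N = 25 → Tm = 64.9 + 41·(13 − 16.4)/25 = 59.3°C.
|ΔTm| = |59.5 − 59.3| = 0.2°C, ≤ 4.2°C.

|ΔTm| = 0.2°C; the pair is acceptable.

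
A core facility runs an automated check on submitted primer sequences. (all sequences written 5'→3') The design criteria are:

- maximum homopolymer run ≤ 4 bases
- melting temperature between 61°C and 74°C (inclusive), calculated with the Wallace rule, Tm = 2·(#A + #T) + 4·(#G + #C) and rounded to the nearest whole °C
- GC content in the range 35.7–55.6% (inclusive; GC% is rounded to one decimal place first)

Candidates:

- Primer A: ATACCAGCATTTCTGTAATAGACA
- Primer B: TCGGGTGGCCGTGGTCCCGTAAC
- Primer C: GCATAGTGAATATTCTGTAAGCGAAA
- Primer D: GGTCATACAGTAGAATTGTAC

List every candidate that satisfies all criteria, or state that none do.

Primer A (24 nt, A=9 T=7 G=3 C=5): longest run = 3 ✓; Tm = 2·16 + 4·8 = 64°C ✓; GC 8/24 = 33.3%, outside 35.7–55.6% ✗ — fails.
Primer B (23 nt, A=2 T=5 G=9 C=7): longest run = 3 ✓; Tm = 2·7 + 4·16 = 78°C, outside 61–74°C ✗; GC 16/23 = 69.6%, outside 35.7–55.6% ✗ — fails.
Primer C (26 nt, A=10 T=7 G=6 C=3): longest run = 3 ✓; Tm = 2·17 + 4·9 = 70°C ✓; GC 9/26 = 34.6%, outside 35.7–55.6% ✗ — fails.
Primer D (21 nt, A=7 T=6 G=5 C=3): longest run = 2 ✓; Tm = 2·13 + 4·8 = 58°C, outside 61–74°C ✗; GC 8/21 = 38.1% ✓ — fails.

None of the candidates satisfy all criteria.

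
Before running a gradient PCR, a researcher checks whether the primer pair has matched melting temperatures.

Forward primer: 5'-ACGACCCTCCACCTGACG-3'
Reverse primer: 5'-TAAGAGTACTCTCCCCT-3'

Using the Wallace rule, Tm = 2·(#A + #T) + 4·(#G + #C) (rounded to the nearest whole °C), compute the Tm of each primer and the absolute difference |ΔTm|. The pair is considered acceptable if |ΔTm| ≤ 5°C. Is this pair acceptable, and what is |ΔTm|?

|ΔTm| = 10°C; the pair is not acceptable.

Forward: A=4 T=2 G=3 C=9 → Tm = 2·6 + 4·12 = 60°C.
Reverse: A=4 T=5 G=2 C=6 → Tm = 2·9 + 4·8 = 50°C.
|ΔTm| = |60 − 50| = 10°C, > 5°C.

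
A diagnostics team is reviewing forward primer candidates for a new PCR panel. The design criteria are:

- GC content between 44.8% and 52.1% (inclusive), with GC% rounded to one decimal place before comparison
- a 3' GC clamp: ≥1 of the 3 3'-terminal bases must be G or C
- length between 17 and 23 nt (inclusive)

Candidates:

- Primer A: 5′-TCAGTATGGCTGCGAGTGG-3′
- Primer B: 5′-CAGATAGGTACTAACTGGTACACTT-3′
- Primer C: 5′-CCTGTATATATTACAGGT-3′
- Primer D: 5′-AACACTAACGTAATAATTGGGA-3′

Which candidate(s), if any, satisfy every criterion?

None of the candidates satisfy all criteria.

Primer A (19 nt, A=3 T=5 G=8 C=3): GC 11/19 = 57.9%, outside 44.8–52.1% ✗; 3' end TGG has 2 G/C ✓; length 19 ✓ — fails.
Primer B (25 nt, A=8 T=7 G=5 C=5): GC 10/25 = 40.0%, outside 44.8–52.1% ✗; 3' end CTT has 1 G/C ✓; length 25, outside 17–23 ✗ — fails.
Primer C (18 nt, A=5 T=7 G=3 C=3): GC 6/18 = 33.3%, outside 44.8–52.1% ✗; 3' end GGT has 2 G/C ✓; length 18 ✓ — fails.
Primer D (22 nt, A=10 T=5 G=4 C=3): GC 7/22 = 31.8%, outside 44.8–52.1% ✗; 3' end GGA has 2 G/C ✓; length 22 ✓ — fails.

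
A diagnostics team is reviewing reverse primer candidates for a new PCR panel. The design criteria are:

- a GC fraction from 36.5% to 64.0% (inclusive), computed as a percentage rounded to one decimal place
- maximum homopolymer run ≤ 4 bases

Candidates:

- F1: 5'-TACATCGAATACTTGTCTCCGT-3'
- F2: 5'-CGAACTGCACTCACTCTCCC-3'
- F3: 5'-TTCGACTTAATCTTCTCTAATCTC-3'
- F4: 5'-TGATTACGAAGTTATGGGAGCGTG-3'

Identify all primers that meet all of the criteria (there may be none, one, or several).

F1, F2 and F4.

F1 (22 nt, A=5 T=8 G=3 C=6): GC 9/22 = 40.9% ✓; longest run = 2 ✓ — passes.
F2 (20 nt, A=4 T=4 G=2 C=10): GC 12/20 = 60.0% ✓; longest run = 3 ✓ — passes.
F3 (24 nt, A=5 T=11 G=1 C=7): GC 8/24 = 33.3%, outside 36.5–64.0% ✗; longest run = 2 ✓ — fails.
F4 (24 nt, A=6 T=7 G=9 C=2): GC 11/24 = 45.8% ✓; longest run = 3 ✓ — passes.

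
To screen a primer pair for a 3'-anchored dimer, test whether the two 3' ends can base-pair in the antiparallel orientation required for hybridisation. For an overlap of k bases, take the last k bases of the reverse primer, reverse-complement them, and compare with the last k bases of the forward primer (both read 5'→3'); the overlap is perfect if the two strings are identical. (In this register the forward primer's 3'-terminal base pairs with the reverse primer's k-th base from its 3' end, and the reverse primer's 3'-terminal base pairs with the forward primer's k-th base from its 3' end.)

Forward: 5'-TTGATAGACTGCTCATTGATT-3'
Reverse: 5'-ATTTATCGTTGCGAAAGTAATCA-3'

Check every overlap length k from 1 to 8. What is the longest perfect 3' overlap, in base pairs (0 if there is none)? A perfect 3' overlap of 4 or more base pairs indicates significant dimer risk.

Last 8 bases (5'→3') — forward …CATTGATT, reverse …AGTAATCA.
Reverse complement of the reverse primer's last 8 bases: TGATTACT; its first k bases are the reverse complement of the reverse primer's last k bases, so a perfect k-base overlap needs the forward primer's last k bases to equal them.
Comparing (forward last k vs required): k=1: T vs T ✓; k=2: TT vs TG ✗; k=3: ATT vs TGA ✗; k=4: GATT vs TGAT ✗; k=5: TGATT vs TGATT ✓; k=6: TTGATT vs TGATTA ✗; k=7: ATTGATT vs TGATTAC ✗; k=8: CATTGATT vs TGATTACT ✗.
Perfect overlaps at k = 1, 5; the largest is 5.

Longest perfect overlap: 5 complementary base pairs; significant dimer risk (threshold 4).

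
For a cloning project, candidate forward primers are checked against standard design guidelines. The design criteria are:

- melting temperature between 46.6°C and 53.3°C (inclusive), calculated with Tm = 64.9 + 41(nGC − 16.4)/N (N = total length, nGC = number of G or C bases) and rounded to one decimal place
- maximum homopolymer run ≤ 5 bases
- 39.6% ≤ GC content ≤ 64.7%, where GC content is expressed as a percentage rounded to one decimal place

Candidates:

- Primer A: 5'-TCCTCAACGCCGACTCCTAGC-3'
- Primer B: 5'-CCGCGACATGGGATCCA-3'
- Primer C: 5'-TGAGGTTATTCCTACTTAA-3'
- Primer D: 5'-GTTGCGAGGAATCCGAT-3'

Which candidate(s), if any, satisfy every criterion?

Primer A (21 nt, A=4 T=4 G=3 C=10): Tm = 64.9 + 41·(13 − 16.4)/21 = 58.3°C, outside 46.6–53.3°C ✗; longest run = 2 ✓; GC 13/21 = 61.9% ✓ — fails.
Primer B (17 nt, A=4 T=2 G=5 C=6): Tm = 64.9 + 41·(11 − 16.4)/17 = 51.9°C ✓; longest run = 3 ✓; GC 11/17 = 64.7% ✓ — passes.
Primer C (19 nt, A=5 T=8 G=3 C=3): Tm = 64.9 + 41·(6 − 16.4)/19 = 42.5°C, outside 46.6–53.3°C ✗; longest run = 2 ✓; GC 6/19 = 31.6%, outside 39.6–64.7% ✗ — fails.
Primer D (17 nt, A=4 T=4 G=6 C=3): Tm = 64.9 + 41·(9 − 16.4)/17 = 47.1°C ✓; longest run = 2 ✓; GC 9/17 = 52.9% ✓ — passes.

Primer B and Primer D.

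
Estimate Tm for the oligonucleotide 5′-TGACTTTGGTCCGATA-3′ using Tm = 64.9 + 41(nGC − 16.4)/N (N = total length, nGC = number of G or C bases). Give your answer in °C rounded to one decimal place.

40.8°C

Base counts: A=3, T=6, G=4, C=3; G+C = 7, N = 16.
Tm = 64.9 + 41·(7 − 16.4)/16 = 64.9 + -385.40/16 = 40.8°C.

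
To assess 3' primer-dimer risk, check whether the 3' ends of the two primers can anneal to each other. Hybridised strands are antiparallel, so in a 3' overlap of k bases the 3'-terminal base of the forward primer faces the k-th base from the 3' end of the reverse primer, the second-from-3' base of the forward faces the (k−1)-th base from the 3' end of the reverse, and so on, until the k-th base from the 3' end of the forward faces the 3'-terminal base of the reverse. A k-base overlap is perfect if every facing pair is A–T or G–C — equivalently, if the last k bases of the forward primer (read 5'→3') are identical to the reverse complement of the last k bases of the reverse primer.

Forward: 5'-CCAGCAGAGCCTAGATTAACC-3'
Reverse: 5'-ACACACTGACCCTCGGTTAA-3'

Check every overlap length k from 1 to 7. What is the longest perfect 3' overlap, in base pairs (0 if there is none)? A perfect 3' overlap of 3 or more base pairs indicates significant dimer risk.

Longest perfect overlap: 6 complementary base pairs; significant dimer risk (threshold 3).

Last 7 bases (5'→3') — forward …ATTAACC, reverse …CGGTTAA.
Reverse complement of the reverse primer's last 7 bases: TTAACCG; its first k bases are the reverse complement of the reverse primer's last k bases, so a perfect k-base overlap needs the forward primer's last k bases to equal them.
Comparing (forward last k vs required): k=1: C vs T ✗; k=2: CC vs TT ✗; k=3: ACC vs TTA ✗; k=4: AACC vs TTAA ✗; k=5: TAACC vs TTAAC ✗; k=6: TTAACC vs TTAACC ✓; k=7: ATTAACC vs TTAACCG ✗.
Only k = 6 is perfect, so the longest perfect 3' overlap is 6.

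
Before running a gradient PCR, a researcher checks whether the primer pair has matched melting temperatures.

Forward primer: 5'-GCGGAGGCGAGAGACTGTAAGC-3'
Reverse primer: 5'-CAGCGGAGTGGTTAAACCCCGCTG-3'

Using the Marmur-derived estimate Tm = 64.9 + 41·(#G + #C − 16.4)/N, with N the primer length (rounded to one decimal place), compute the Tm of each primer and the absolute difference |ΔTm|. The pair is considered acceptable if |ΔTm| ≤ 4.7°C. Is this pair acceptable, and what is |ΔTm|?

Forward: G+C = 14, N = 22 → Tm = 64.9 + 41·(14 − 16.4)/22 = 60.4°C.
Reverse: G+C = 15, N = 24 → Tm = 64.9 + 41·(15 − 16.4)/24 = 62.5°C.
|ΔTm| = |60.4 − 62.5| = 2.1°C, ≤ 4.7°C.

|ΔTm| = 2.1°C; the pair is acceptable.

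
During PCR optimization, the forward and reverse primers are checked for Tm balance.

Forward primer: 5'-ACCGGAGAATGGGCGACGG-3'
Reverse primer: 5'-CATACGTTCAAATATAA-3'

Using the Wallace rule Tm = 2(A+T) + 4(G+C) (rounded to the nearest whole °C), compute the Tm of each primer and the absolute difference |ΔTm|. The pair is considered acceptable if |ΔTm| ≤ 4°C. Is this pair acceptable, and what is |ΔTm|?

|ΔTm| = 22°C; the pair is not acceptable.

Forward: A=5 T=1 G=9 C=4 → Tm = 2·6 + 4·13 = 64°C.
Reverse: A=8 T=5 G=1 C=3 → Tm = 2·13 + 4·4 = 42°C.
|ΔTm| = |64 − 42| = 22°C, > 4°C.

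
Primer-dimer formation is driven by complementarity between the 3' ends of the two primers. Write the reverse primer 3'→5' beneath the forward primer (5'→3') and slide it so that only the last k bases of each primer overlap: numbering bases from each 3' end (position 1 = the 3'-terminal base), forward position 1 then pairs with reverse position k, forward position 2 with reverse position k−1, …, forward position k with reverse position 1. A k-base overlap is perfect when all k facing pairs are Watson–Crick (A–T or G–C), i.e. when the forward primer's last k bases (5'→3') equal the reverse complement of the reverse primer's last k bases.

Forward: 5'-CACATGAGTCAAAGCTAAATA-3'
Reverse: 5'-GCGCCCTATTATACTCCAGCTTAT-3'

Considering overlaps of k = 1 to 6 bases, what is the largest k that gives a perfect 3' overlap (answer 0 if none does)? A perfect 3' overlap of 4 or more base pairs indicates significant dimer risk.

Longest perfect overlap: 3 complementary base pairs; below the dimer-risk threshold (threshold 4).

Last 6 bases (5'→3') — forward …TAAATA, reverse …GCTTAT.
Reverse complement of the reverse primer's last 6 bases: ATAAGC; its first k bases are the reverse complement of the reverse primer's last k bases, so a perfect k-base overlap needs the forward primer's last k bases to equal them.
Comparing (forward last k vs required): k=1: A vs A ✓; k=2: TA vs AT ✗; k=3: ATA vs ATA ✓; k=4: AATA vs ATAA ✗; k=5: AAATA vs ATAAG ✗; k=6: TAAATA vs ATAAGC ✗.
Perfect overlaps at k = 1, 3; the largest is 3.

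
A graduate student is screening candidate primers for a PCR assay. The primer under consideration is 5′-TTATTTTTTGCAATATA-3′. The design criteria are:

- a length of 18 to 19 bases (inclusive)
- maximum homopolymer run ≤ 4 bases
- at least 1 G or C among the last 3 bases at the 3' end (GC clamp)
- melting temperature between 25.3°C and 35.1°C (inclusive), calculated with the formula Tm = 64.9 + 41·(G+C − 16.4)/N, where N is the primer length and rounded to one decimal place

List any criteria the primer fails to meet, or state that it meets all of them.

Fails: length, homopolymer run, GC clamp.

Base counts: A=5, T=10, G=1, C=1 (length 17).
length: length 17, outside 18–19 ✗
homopolymer run: longest run = 6, exceeds 4 ✗
GC clamp: 3' end ATA has 0 G/C, need ≥1 ✗
Tm: Tm = 64.9 + 41·(2 − 16.4)/17 = 30.2°C ✓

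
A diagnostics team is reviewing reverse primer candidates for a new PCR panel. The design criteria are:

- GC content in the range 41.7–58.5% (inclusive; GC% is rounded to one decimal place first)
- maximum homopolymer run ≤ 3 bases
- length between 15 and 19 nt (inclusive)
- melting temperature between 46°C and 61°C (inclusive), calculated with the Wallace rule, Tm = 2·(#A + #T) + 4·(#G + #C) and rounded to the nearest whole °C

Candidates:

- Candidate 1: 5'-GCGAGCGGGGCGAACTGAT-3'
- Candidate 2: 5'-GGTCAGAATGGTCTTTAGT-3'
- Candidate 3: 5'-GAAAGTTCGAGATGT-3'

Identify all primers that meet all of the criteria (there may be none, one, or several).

Candidate 1 (19 nt, A=4 T=2 G=9 C=4): GC 13/19 = 68.4%, outside 41.7–58.5% ✗; longest run = 4, exceeds 3 ✗; length 19 ✓; Tm = 2·6 + 4·13 = 64°C, outside 46–61°C ✗ — fails.
Candidate 2 (19 nt, A=4 T=7 G=6 C=2): GC 8/19 = 42.1% ✓; longest run = 3 ✓; length 19 ✓; Tm = 2·11 + 4·8 = 54°C ✓ — passes.
Candidate 3 (15 nt, A=5 T=4 G=5 C=1): GC 6/15 = 40.0%, outside 41.7–58.5% ✗; longest run = 3 ✓; length 15 ✓; Tm = 2·9 + 4·6 = 42°C, outside 46–61°C ✗ — fails.

Candidate 2 only.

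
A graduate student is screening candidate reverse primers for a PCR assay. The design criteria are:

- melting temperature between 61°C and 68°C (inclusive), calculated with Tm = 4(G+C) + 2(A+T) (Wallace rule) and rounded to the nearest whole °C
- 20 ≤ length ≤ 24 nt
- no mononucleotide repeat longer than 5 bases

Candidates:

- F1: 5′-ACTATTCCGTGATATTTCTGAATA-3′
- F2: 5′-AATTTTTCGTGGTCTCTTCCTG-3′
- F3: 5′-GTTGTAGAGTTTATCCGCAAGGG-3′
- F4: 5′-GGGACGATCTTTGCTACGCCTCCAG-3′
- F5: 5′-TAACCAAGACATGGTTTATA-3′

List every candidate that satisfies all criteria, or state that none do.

F1, F2 and F3.

F1 (24 nt, A=7 T=10 G=3 C=4): Tm = 2·17 + 4·7 = 62°C ✓; length 24 ✓; longest run = 3 ✓ — passes.
F2 (22 nt, A=2 T=11 G=4 C=5): Tm = 2·13 + 4·9 = 62°C ✓; length 22 ✓; longest run = 5 ✓ — passes.
F3 (23 nt, A=5 T=7 G=8 C=3): Tm = 2·12 + 4·11 = 68°C ✓; length 23 ✓; longest run = 3 ✓ — passes.
F4 (25 nt, A=4 T=6 G=7 C=8): Tm = 2·10 + 4·15 = 80°C, outside 61–68°C ✗; length 25, outside 20–24 ✗; longest run = 3 ✓ — fails.
F5 (20 nt, A=8 T=6 G=3 C=3): Tm = 2·14 + 4·6 = 52°C, outside 61–68°C ✗; length 20 ✓; longest run = 3 ✓ — fails.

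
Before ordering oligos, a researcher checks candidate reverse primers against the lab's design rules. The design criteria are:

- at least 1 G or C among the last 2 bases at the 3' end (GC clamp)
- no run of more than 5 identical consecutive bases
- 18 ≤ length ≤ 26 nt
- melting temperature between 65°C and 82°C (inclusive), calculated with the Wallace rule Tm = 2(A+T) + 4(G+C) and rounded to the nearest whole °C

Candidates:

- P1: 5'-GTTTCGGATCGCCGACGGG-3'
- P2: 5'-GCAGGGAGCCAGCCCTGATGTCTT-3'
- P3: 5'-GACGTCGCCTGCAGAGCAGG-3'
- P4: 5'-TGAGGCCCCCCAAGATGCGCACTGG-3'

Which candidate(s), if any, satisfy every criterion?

P3 only.

P1 (19 nt, A=2 T=4 G=8 C=5): 3' end GG has 2 G/C ✓; longest run = 3 ✓; length 19 ✓; Tm = 2·6 + 4·13 = 64°C, outside 65–82°C ✗ — fails.
P2 (24 nt, A=4 T=5 G=8 C=7): 3' end TT has 0 G/C, need ≥1 ✗; longest run = 3 ✓; length 24 ✓; Tm = 2·9 + 4·15 = 78°C ✓ — fails.
P3 (20 nt, A=4 T=2 G=8 C=6): 3' end GG has 2 G/C ✓; longest run = 2 ✓; length 20 ✓; Tm = 2·6 + 4·14 = 68°C ✓ — passes.
P4 (25 nt, A=5 T=3 G=8 C=9): 3' end GG has 2 G/C ✓; longest run = 6, exceeds 5 ✗; length 25 ✓; Tm = 2·8 + 4·17 = 84°C, outside 65–82°C ✗ — fails.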